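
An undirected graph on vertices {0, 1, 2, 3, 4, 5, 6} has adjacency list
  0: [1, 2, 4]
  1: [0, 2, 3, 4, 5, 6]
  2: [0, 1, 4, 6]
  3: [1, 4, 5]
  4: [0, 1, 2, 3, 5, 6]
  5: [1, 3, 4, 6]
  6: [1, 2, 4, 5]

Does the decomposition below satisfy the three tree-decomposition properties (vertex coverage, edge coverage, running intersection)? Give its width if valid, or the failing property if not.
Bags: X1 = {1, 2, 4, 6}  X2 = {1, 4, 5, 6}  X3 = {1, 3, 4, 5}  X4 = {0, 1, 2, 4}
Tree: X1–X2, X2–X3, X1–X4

Every vertex of G appears in some bag (union = {0, 1, 2, 3, 4, 5, 6}); every edge is covered by a bag; and for each vertex v the set of bags containing v is connected in the bag tree. The decomposition is therefore valid. The largest bag has 4 vertices, so the width is 3.

Yes; width 3.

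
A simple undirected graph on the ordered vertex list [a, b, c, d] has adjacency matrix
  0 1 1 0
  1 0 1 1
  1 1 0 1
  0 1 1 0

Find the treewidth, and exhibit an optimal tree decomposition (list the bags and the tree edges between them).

Treewidth 2.
Bags: B1 = {b, c, d}  B2 = {a, b, c}
Tree: B1–B2

Every bag has size at most 3, so the width is 3 − 1 = 2 and tw(G) ≤ 2. For the lower bound, the 3 vertices {b, c, d} are pairwise adjacent, and any tree decomposition puts a clique entirely inside one bag — forcing width ≥ 2. The upper and lower bounds meet at 2, so that is the treewidth.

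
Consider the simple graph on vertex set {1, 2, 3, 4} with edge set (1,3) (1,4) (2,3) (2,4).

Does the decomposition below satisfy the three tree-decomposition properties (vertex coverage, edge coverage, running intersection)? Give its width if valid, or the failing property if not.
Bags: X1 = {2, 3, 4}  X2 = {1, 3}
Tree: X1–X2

No — edge (4,1) lies in no bag.

A tree decomposition must satisfy three properties: every vertex lies in some bag; for every edge, both endpoints lie together in some bag; and for every vertex, the bags containing it form a connected subtree. Here edge (4,1) lies in no bag, so the decomposition is invalid.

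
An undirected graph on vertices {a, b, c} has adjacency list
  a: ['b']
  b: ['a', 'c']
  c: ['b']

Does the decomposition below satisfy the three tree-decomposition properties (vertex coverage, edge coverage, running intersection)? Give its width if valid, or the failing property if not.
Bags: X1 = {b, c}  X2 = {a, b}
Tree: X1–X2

Vertex coverage: the bags together contain {a, b, c}, the full vertex set. Edge coverage: each edge of G has both endpoints in at least one bag. Running intersection: for every vertex, the bags containing it form a connected subtree. All three properties hold, so this is a valid tree decomposition of width max|bag| − 1 = 1, and hence tw(G) ≤ 1.

Yes; width 1.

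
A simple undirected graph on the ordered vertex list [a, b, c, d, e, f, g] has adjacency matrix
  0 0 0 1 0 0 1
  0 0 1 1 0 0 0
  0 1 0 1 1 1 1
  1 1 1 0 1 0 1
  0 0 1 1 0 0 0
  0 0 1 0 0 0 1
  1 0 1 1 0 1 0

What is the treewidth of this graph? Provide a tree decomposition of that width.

Treewidth 2.
One optimal decomposition is:
Bags: B1 = {c, d, g}  B2 = {b, c, d}  B3 = {a, d, g}  B4 = {c, d, e}  B5 = {c, f, g}
Tree: B1–B2, B1–B3, B2–B4, B1–B5

The largest bag has 3 vertices, giving width 2; this decomposition certifies tw(G) ≤ 2. Conversely, {c, d, g} is a clique of size 3, and the vertices of any clique must share a bag in every tree decomposition; so some bag has ≥ 3 vertices and tw(G) ≥ 2. Therefore the treewidth is 2.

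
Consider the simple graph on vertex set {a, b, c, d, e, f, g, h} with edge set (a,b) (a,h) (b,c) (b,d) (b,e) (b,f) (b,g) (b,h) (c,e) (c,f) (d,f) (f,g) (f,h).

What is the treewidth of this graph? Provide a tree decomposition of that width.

The largest bag has 3 vertices, giving width 2; this decomposition certifies tw(G) ≤ 2. On the other hand G contains the 3-clique {a, b, h}. A clique must lie in a single bag of any decomposition, so no decomposition can have width below 2. Hence tw(G) = 2 exactly.

Treewidth 2.
One such decomposition:
Bags: B1 = {b, f, g}  B2 = {b, d, f}  B3 = {b, c, f}  B4 = {b, f, h}  B5 = {a, b, h}  B6 = {b, c, e}
Tree: B1–B2, B2–B3, B1–B4, B4–B5, B3–B6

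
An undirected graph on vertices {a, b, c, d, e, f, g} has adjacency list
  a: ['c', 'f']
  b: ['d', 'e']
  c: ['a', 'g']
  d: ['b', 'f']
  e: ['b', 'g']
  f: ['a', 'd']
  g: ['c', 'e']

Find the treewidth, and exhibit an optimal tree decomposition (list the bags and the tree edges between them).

Treewidth 2.
One optimal decomposition is:
Bags: B1 = {a, c, g}  B2 = {a, f, g}  B3 = {d, f, g}  B4 = {b, d, g}  B5 = {b, e, g}
Tree: B1–B2, B2–B3, B3–B4, B4–B5

Every bag has size at most 3, so the width is 3 − 1 = 2 and tw(G) ≤ 2. Since g–c–a–f–d–b–e–g is a cycle in G, G is not acyclic. Forests are exactly the graphs of treewidth ≤ 1, so tw(G) ≥ 2. Hence tw(G) = 2 exactly.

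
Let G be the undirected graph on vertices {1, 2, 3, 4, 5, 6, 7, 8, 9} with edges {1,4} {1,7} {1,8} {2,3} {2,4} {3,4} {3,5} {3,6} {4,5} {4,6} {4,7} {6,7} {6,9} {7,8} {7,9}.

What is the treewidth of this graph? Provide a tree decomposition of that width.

Treewidth 2.
Bags: B1 = {3, 4, 6}  B2 = {4, 6, 7}  B3 = {1, 4, 7}  B4 = {2, 3, 4}  B5 = {3, 4, 5}  B6 = {1, 7, 8}  B7 = {6, 7, 9}
Tree: B1–B2, B2–B3, B1–B4, B1–B5, B3–B6, B2–B7

The largest bag has 3 vertices, giving width 2; this decomposition certifies tw(G) ≤ 2. For the lower bound, the 3 vertices {1, 7, 8} are pairwise adjacent, and any tree decomposition puts a clique entirely inside one bag — forcing width ≥ 2. The upper and lower bounds meet at 2, so that is the treewidth.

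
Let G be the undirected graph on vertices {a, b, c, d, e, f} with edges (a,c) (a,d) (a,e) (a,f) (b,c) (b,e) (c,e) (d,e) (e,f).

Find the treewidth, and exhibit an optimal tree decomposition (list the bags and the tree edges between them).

Treewidth 2.
One optimal decomposition is:
Bags: B1 = {b, c, e}  B2 = {a, c, e}  B3 = {a, e, f}  B4 = {a, d, e}
Tree: B1–B2, B2–B3, B2–B4

The largest bag has 3 vertices, giving width 2; this decomposition certifies tw(G) ≤ 2. For the lower bound, the 3 vertices {a, d, e} are pairwise adjacent, and any tree decomposition puts a clique entirely inside one bag — forcing width ≥ 2. The upper and lower bounds meet at 2, so that is the treewidth.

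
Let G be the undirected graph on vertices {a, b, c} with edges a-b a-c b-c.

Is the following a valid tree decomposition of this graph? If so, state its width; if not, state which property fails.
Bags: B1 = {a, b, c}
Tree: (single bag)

Vertex coverage: the bags together contain {a, b, c}, the full vertex set. Edge coverage: each edge of G has both endpoints in at least one bag. Running intersection: for every vertex, the bags containing it form a connected subtree. All three properties hold, so this is a valid tree decomposition of width max|bag| − 1 = 2, and hence tw(G) ≤ 2.

Yes; width 2.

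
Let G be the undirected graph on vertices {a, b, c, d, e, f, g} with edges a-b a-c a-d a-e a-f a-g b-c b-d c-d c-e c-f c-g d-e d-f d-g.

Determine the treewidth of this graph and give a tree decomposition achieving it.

Treewidth 3.
Bags: B1 = {a, c, d, e}  B2 = {a, c, d, f}  B3 = {a, c, d, g}  B4 = {a, b, c, d}
Tree: B1–B2, B2–B3, B2–B4

Each bag holds 4 vertices, so the decomposition has width 3, which upper-bounds the treewidth. For the lower bound, the 4 vertices {a, c, d, g} are pairwise adjacent, and any tree decomposition puts a clique entirely inside one bag — forcing width ≥ 3. Hence tw(G) = 3 exactly.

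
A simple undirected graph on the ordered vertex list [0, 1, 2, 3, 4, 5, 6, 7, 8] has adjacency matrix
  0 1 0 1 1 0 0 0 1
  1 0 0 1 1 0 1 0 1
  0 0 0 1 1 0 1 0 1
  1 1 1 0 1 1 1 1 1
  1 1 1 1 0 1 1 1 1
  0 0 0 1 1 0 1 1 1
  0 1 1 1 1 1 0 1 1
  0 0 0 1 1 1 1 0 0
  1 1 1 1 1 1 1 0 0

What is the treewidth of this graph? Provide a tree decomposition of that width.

Treewidth 4.
One optimal decomposition is:
Bags: B1 = {3, 4, 5, 6, 8}  B2 = {3, 4, 5, 6, 7}  B3 = {1, 3, 4, 6, 8}  B4 = {2, 3, 4, 6, 8}  B5 = {0, 1, 3, 4, 8}
Tree: B1–B2, B1–B3, B3–B4, B3–B5

Each bag holds 5 vertices, so the decomposition has width 4, which upper-bounds the treewidth. For the lower bound, the 5 vertices {0, 1, 3, 4, 8} are pairwise adjacent, and any tree decomposition puts a clique entirely inside one bag — forcing width ≥ 4. Therefore the treewidth is 4.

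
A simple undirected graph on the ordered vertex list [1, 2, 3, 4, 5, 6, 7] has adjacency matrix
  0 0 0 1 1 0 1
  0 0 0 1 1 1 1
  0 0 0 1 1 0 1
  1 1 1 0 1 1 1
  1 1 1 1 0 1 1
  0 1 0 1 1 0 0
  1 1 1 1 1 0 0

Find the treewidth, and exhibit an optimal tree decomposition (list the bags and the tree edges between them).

Treewidth 3.
One optimal decomposition is:
Bags: B1 = {3, 4, 5, 7}  B2 = {2, 4, 5, 7}  B3 = {2, 4, 5, 6}  B4 = {1, 4, 5, 7}
Tree: B1–B2, B2–B3, B2–B4

Every bag has size at most 4, so the width is 4 − 1 = 3 and tw(G) ≤ 3. For the lower bound, the 4 vertices {2, 4, 5, 6} are pairwise adjacent, and any tree decomposition puts a clique entirely inside one bag — forcing width ≥ 3. Hence tw(G) = 3 exactly.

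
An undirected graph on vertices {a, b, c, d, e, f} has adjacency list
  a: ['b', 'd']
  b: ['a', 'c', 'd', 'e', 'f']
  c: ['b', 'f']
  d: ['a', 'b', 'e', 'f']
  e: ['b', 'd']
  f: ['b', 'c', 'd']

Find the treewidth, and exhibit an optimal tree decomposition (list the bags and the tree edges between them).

The largest bag has 3 vertices, giving width 2; this decomposition certifies tw(G) ≤ 2. For the lower bound, the 3 vertices {b, d, e} are pairwise adjacent, and any tree decomposition puts a clique entirely inside one bag — forcing width ≥ 2. The upper and lower bounds meet at 2, so that is the treewidth.

Treewidth 2.
One such decomposition:
Bags: B1 = {b, d, f}  B2 = {b, c, f}  B3 = {b, d, e}  B4 = {a, b, d}
Tree: B1–B2, B1–B3, B3–B4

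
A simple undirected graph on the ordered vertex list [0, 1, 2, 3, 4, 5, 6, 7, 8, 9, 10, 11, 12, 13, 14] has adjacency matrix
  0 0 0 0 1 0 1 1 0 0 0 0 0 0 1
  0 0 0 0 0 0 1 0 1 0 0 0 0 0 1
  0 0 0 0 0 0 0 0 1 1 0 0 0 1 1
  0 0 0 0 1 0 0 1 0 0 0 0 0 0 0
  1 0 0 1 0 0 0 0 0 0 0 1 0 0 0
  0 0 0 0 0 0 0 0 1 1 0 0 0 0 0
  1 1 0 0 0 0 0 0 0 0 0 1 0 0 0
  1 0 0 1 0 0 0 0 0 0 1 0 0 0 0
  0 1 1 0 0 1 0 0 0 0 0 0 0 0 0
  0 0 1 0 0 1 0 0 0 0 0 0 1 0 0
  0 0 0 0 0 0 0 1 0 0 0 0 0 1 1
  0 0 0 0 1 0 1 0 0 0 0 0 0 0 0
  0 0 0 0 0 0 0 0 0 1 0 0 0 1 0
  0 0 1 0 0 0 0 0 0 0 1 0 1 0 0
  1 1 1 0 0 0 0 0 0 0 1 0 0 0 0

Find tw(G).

A width-3 tree decomposition is:
Bags: B1 = {5, 8, 9, 12}  B2 = {2, 8, 9, 12}  B3 = {2, 8, 12, 13}  B4 = {1, 2, 8, 13}  B5 = {1, 2, 13, 14}  B6 = {1, 10, 13, 14}  B7 = {1, 6, 10, 14}  B8 = {0, 6, 10, 14}  B9 = {0, 6, 7, 10}  B10 = {0, 6, 7, 11}  B11 = {0, 4, 7, 11}  B12 = {3, 4, 7, 11}
Tree: B1–B2, B2–B3, B3–B4, B4–B5, B5–B6, B6–B7, B7–B8, B8–B9, B9–B10, B10–B11, B11–B12
Every bag has size at most 4, so the width is 4 − 1 = 3 and tw(G) ≤ 3. For the lower bound: the 4 vertex sets {5,9,12}, {8}, {2}, {1,10,13,14} are disjoint, each induces a connected subgraph, and every pair is joined by at least one edge of G. Contracting each set to a single vertex therefore yields K_{4} as a minor, and since treewidth is minor-monotone, tw(G) ≥ tw(K_{4}) = 3. Therefore the treewidth is 3.

3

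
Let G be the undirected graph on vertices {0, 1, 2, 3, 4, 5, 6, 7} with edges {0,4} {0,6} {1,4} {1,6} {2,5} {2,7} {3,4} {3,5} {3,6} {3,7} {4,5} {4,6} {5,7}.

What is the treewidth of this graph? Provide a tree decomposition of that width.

Treewidth 2.
One optimal decomposition is:
Bags: B1 = {3, 4, 5}  B2 = {3, 4, 6}  B3 = {1, 4, 6}  B4 = {0, 4, 6}  B5 = {3, 5, 7}  B6 = {2, 5, 7}
Tree: B1–B2, B2–B3, B2–B4, B1–B5, B5–B6

The largest bag has 3 vertices, giving width 2; this decomposition certifies tw(G) ≤ 2. For the lower bound, the 3 vertices {2, 5, 7} are pairwise adjacent, and any tree decomposition puts a clique entirely inside one bag — forcing width ≥ 2. The upper and lower bounds meet at 2, so that is the treewidth.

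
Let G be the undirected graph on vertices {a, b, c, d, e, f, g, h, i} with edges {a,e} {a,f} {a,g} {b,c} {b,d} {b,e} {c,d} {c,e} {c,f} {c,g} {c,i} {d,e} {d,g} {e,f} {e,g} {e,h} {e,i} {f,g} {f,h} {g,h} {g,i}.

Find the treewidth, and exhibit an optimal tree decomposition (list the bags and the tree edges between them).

Treewidth 3.
One optimal decomposition is:
Bags: B1 = {e, f, g, h}  B2 = {c, e, f, g}  B3 = {c, d, e, g}  B4 = {a, e, f, g}  B5 = {b, c, d, e}  B6 = {c, e, g, i}
Tree: B1–B2, B2–B3, B1–B4, B3–B5, B3–B6

Every bag has size at most 4, so the width is 4 − 1 = 3 and tw(G) ≤ 3. On the other hand G contains the 4-clique {c, d, e, g}. A clique must lie in a single bag of any decomposition, so no decomposition can have width below 3. The upper and lower bounds meet at 3, so that is the treewidth.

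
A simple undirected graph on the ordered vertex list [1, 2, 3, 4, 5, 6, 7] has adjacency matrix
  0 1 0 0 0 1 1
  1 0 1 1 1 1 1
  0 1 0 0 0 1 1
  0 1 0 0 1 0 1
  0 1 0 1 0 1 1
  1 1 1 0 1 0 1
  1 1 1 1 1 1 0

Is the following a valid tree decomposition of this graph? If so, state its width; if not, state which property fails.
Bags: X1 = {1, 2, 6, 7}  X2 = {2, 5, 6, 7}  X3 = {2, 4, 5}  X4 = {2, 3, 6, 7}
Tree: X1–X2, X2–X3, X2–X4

No — edge (7,4) lies in no bag.

A tree decomposition must satisfy three properties: every vertex lies in some bag; for every edge, both endpoints lie together in some bag; and for every vertex, the bags containing it form a connected subtree. Here edge (7,4) lies in no bag, so the decomposition is invalid.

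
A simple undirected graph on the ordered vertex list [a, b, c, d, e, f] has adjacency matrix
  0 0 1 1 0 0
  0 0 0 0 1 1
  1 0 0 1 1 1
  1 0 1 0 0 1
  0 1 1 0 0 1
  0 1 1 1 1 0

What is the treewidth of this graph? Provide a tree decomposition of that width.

Every bag has size at most 3, so the width is 3 − 1 = 2 and tw(G) ≤ 2. For the lower bound, the 3 vertices {a, c, d} are pairwise adjacent, and any tree decomposition puts a clique entirely inside one bag — forcing width ≥ 2. Therefore the treewidth is 2.

Treewidth 2.
Bags: B1 = {c, e, f}  B2 = {c, d, f}  B3 = {b, e, f}  B4 = {a, c, d}
Tree: B1–B2, B1–B3, B2–B4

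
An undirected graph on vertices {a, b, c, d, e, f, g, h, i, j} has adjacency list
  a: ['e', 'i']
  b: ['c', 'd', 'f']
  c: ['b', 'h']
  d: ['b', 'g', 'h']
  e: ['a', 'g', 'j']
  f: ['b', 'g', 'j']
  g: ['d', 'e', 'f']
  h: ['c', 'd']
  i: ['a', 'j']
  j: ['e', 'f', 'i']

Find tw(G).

A width-2 tree decomposition is:
Bags: B1 = {c, d, h}  B2 = {b, c, d}  B3 = {b, d, g}  B4 = {b, f, g}  B5 = {e, f, g}  B6 = {e, f, j}  B7 = {a, e, j}  B8 = {a, i, j}
Tree: B1–B2, B2–B3, B3–B4, B4–B5, B5–B6, B6–B7, B7–B8
Each bag holds 3 vertices, so the decomposition has width 2, which upper-bounds the treewidth. The edges h–c–b–d–h form a cycle, so G is not a tree and its treewidth is at least 2. The upper and lower bounds meet at 2, so that is the treewidth.

2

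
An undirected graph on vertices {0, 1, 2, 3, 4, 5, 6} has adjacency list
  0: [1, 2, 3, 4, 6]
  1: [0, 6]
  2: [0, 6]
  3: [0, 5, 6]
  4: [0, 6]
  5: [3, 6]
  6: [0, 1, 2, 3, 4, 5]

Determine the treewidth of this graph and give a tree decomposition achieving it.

Treewidth 2.
One such decomposition:
Bags: B1 = {0, 4, 6}  B2 = {0, 2, 6}  B3 = {0, 3, 6}  B4 = {0, 1, 6}  B5 = {3, 5, 6}
Tree: B1–B2, B1–B3, B2–B4, B3–B5

The largest bag has 3 vertices, giving width 2; this decomposition certifies tw(G) ≤ 2. For the lower bound, the 3 vertices {0, 1, 6} are pairwise adjacent, and any tree decomposition puts a clique entirely inside one bag — forcing width ≥ 2. Hence tw(G) = 2 exactly.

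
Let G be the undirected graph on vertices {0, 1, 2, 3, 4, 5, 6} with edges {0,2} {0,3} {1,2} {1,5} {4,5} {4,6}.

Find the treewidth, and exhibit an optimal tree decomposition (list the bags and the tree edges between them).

Treewidth 1.
One optimal decomposition is:
Bags: B1 = {4, 6}  B2 = {4, 5}  B3 = {1, 5}  B4 = {1, 2}  B5 = {0, 2}  B6 = {0, 3}
Tree: B1–B2, B2–B3, B3–B4, B4–B5, B5–B6

Each bag holds 2 vertices, so the decomposition has width 1, which upper-bounds the treewidth. Since G has at least one edge (e.g. 6–4), it is not an edgeless graph, so tw(G) ≥ 1. Combining the bounds, tw(G) = 1.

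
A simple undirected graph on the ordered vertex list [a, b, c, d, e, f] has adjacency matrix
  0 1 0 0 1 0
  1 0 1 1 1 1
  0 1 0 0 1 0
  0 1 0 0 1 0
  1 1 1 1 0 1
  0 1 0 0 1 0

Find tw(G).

2

A width-2 tree decomposition is:
Bags: B1 = {b, e, f}  B2 = {b, d, e}  B3 = {a, b, e}  B4 = {b, c, e}
Tree: B1–B2, B1–B3, B3–B4
Every bag has size at most 3, so the width is 3 − 1 = 2 and tw(G) ≤ 2. On the other hand G contains the 3-clique {b, d, e}. A clique must lie in a single bag of any decomposition, so no decomposition can have width below 2. Combining the bounds, tw(G) = 2.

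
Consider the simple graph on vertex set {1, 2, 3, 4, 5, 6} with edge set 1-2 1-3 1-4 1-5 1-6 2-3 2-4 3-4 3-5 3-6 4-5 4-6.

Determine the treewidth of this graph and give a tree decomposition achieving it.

The largest bag has 4 vertices, giving width 3; this decomposition certifies tw(G) ≤ 3. Conversely, {1, 2, 3, 4} is a clique of size 4, and the vertices of any clique must share a bag in every tree decomposition; so some bag has ≥ 4 vertices and tw(G) ≥ 3. Hence tw(G) = 3 exactly.

Treewidth 3.
Bags: B1 = {1, 3, 4, 6}  B2 = {1, 2, 3, 4}  B3 = {1, 3, 4, 5}
Tree: B1–B2, B2–B3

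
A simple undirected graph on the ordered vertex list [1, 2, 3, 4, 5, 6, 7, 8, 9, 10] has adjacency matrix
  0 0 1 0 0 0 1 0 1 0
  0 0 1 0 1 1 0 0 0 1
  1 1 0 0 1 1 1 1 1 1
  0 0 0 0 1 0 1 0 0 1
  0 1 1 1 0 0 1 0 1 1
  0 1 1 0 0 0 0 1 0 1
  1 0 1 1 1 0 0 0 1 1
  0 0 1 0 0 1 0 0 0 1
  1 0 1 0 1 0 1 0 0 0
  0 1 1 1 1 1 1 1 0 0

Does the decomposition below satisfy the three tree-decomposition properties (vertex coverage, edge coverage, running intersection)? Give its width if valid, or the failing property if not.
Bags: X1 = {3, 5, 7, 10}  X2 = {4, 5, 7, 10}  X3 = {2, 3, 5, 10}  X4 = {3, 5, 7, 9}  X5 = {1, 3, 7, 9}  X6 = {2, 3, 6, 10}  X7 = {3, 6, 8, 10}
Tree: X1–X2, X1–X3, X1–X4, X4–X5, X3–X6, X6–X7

Every vertex of G appears in some bag (union = {1, 2, 3, 4, 5, 6, 7, 8, 9, 10}); every edge is covered by a bag; and for each vertex v the set of bags containing v is connected in the bag tree. The decomposition is therefore valid. The largest bag has 4 vertices, so the width is 3.

Yes; width 3.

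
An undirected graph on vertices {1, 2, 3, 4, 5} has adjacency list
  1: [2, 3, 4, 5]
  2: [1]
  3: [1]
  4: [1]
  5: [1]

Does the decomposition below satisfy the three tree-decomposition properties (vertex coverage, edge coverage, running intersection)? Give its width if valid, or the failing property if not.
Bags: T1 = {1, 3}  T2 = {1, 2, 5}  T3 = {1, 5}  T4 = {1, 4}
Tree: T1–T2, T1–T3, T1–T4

A tree decomposition must satisfy three properties: every vertex lies in some bag; for every edge, both endpoints lie together in some bag; and for every vertex, the bags containing it form a connected subtree. Here bags containing vertex 5 are not connected in the tree, so the decomposition is invalid.

No — bags containing vertex 5 are not connected in the tree.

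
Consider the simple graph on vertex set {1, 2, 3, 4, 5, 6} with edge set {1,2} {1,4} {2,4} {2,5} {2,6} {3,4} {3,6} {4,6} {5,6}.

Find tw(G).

2

A width-2 tree decomposition is:
Bags: B1 = {3, 4, 6}  B2 = {2, 4, 6}  B3 = {1, 2, 4}  B4 = {2, 5, 6}
Tree: B1–B2, B2–B3, B2–B4
The largest bag has 3 vertices, giving width 2; this decomposition certifies tw(G) ≤ 2. Conversely, {1, 2, 4} is a clique of size 3, and the vertices of any clique must share a bag in every tree decomposition; so some bag has ≥ 3 vertices and tw(G) ≥ 2. Therefore the treewidth is 2.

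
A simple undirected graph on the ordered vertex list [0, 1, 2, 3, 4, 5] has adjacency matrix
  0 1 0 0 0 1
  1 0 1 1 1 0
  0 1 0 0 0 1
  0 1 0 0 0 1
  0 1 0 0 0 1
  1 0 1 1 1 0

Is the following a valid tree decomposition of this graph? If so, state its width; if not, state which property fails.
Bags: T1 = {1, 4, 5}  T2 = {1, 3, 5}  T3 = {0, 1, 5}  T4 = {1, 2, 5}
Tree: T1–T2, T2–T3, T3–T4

Yes; width 2.

Checking the three conditions: (i) the bags cover all of {0, 1, 2, 3, 4, 5}; (ii) for each edge, some bag contains both endpoints; (iii) the bags containing any fixed vertex form a subtree. All hold, so the decomposition is valid with width 3 − 1 = 2.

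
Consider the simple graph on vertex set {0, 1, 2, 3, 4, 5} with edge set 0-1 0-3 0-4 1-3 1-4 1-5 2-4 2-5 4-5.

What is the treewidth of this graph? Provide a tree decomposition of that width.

The largest bag has 3 vertices, giving width 2; this decomposition certifies tw(G) ≤ 2. Conversely, {0, 1, 3} is a clique of size 3, and the vertices of any clique must share a bag in every tree decomposition; so some bag has ≥ 3 vertices and tw(G) ≥ 2. Therefore the treewidth is 2.

Treewidth 2.
One such decomposition:
Bags: B1 = {0, 1, 3}  B2 = {0, 1, 4}  B3 = {1, 4, 5}  B4 = {2, 4, 5}
Tree: B1–B2, B2–B3, B3–B4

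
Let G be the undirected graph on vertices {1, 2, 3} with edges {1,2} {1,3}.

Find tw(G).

1

A width-1 tree decomposition is:
Bags: B1 = {1, 3}  B2 = {1, 2}
Tree: B1–B2
The largest bag has 2 vertices, giving width 1; this decomposition certifies tw(G) ≤ 1. Any graph with an edge has treewidth ≥ 1, and G has the edge 1–3. The upper and lower bounds meet at 1, so that is the treewidth.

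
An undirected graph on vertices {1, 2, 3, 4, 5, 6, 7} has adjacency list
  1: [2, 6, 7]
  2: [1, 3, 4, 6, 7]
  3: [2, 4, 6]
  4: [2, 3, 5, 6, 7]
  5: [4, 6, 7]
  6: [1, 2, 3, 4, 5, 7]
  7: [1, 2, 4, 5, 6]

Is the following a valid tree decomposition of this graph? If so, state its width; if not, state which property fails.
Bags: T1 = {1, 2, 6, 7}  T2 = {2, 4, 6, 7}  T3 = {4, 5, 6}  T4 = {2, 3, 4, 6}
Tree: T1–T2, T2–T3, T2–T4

A tree decomposition must satisfy three properties: every vertex lies in some bag; for every edge, both endpoints lie together in some bag; and for every vertex, the bags containing it form a connected subtree. Here edge (7,5) lies in no bag, so the decomposition is invalid.

No — edge (7,5) lies in no bag.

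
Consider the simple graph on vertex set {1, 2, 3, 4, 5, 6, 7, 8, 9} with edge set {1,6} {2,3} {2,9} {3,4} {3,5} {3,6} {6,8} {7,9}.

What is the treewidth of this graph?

A width-1 tree decomposition is:
Bags: B1 = {3, 4}  B2 = {2, 3}  B3 = {2, 9}  B4 = {3, 6}  B5 = {6, 8}  B6 = {1, 6}  B7 = {3, 5}  B8 = {7, 9}
Tree: B1–B2, B2–B3, B2–B4, B4–B5, B4–B6, B1–B7, B3–B8
Each bag holds 2 vertices, so the decomposition has width 1, which upper-bounds the treewidth. Since G has at least one edge (e.g. 3–4), it is not an edgeless graph, so tw(G) ≥ 1. The upper and lower bounds meet at 1, so that is the treewidth.

1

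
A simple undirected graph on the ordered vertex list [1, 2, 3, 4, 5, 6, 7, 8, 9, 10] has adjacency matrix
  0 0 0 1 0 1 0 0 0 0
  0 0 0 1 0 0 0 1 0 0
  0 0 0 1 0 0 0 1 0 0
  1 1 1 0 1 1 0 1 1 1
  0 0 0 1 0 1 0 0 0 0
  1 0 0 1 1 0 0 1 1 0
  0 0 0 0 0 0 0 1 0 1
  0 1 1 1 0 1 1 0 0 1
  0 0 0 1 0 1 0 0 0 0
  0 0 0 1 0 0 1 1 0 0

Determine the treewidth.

2

A width-2 tree decomposition is:
Bags: B1 = {7, 8, 10}  B2 = {4, 8, 10}  B3 = {4, 6, 8}  B4 = {4, 5, 6}  B5 = {1, 4, 6}  B6 = {3, 4, 8}  B7 = {2, 4, 8}  B8 = {4, 6, 9}
Tree: B1–B2, B2–B3, B3–B4, B3–B5, B3–B6, B3–B7, B3–B8
Every bag has size at most 3, so the width is 3 − 1 = 2 and tw(G) ≤ 2. On the other hand G contains the 3-clique {4, 8, 10}. A clique must lie in a single bag of any decomposition, so no decomposition can have width below 2. Hence tw(G) = 2 exactly.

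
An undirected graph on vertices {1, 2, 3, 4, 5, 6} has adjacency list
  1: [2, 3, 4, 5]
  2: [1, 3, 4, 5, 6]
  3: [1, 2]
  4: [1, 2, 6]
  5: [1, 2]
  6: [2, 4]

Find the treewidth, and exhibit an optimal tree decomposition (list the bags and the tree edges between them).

Every bag has size at most 3, so the width is 3 − 1 = 2 and tw(G) ≤ 2. Conversely, {1, 2, 3} is a clique of size 3, and the vertices of any clique must share a bag in every tree decomposition; so some bag has ≥ 3 vertices and tw(G) ≥ 2. Combining the bounds, tw(G) = 2.

Treewidth 2.
One optimal decomposition is:
Bags: B1 = {1, 2, 3}  B2 = {1, 2, 4}  B3 = {1, 2, 5}  B4 = {2, 4, 6}
Tree: B1–B2, B2–B3, B2–B4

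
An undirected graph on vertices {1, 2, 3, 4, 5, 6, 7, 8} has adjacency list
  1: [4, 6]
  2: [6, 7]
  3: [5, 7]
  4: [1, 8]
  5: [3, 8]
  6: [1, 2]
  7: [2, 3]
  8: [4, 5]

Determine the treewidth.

A width-2 tree decomposition is:
Bags: B1 = {2, 3, 7}  B2 = {2, 3, 5}  B3 = {2, 5, 8}  B4 = {2, 4, 8}  B5 = {1, 2, 4}  B6 = {1, 2, 6}
Tree: B1–B2, B2–B3, B3–B4, B4–B5, B5–B6
The largest bag has 3 vertices, giving width 2; this decomposition certifies tw(G) ≤ 2. Since 2–7–3–5–8–4–1–6–2 is a cycle in G, G is not acyclic. Forests are exactly the graphs of treewidth ≤ 1, so tw(G) ≥ 2. The upper and lower bounds meet at 2, so that is the treewidth.

2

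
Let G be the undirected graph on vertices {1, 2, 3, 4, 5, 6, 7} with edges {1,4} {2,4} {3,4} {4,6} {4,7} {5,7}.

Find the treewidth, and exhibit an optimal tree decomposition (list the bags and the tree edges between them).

Treewidth 1.
One such decomposition:
Bags: B1 = {2, 4}  B2 = {3, 4}  B3 = {1, 4}  B4 = {4, 7}  B5 = {5, 7}  B6 = {4, 6}
Tree: B1–B2, B1–B3, B2–B4, B4–B5, B4–B6

The largest bag has 2 vertices, giving width 1; this decomposition certifies tw(G) ≤ 1. G has an edge, so its treewidth is at least 1. The upper and lower bounds meet at 1, so that is the treewidth.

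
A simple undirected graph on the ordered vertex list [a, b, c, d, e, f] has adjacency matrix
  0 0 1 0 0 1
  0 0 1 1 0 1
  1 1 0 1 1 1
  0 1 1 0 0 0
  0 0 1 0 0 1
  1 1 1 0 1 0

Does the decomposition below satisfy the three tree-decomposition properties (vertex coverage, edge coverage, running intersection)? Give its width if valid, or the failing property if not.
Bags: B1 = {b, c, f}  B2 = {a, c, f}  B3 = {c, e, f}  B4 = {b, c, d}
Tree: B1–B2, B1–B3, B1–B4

Yes; width 2.

Every vertex of G appears in some bag (union = {a, b, c, d, e, f}); every edge is covered by a bag; and for each vertex v the set of bags containing v is connected in the bag tree. The decomposition is therefore valid. The largest bag has 3 vertices, so the width is 2.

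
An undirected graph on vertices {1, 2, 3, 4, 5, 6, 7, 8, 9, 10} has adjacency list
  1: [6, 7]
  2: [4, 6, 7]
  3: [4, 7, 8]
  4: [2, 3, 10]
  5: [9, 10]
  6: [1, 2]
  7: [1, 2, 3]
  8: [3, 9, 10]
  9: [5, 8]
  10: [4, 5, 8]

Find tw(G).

2

A width-2 tree decomposition is:
Bags: B1 = {1, 2, 6}  B2 = {1, 2, 7}  B3 = {2, 4, 7}  B4 = {3, 4, 7}  B5 = {3, 4, 10}  B6 = {3, 8, 10}  B7 = {5, 8, 10}  B8 = {5, 8, 9}
Tree: B1–B2, B2–B3, B3–B4, B4–B5, B5–B6, B6–B7, B7–B8
The largest bag has 3 vertices, giving width 2; this decomposition certifies tw(G) ≤ 2. The edges 6–1–7–2–6 form a cycle, so G is not a tree and its treewidth is at least 2. Therefore the treewidth is 2.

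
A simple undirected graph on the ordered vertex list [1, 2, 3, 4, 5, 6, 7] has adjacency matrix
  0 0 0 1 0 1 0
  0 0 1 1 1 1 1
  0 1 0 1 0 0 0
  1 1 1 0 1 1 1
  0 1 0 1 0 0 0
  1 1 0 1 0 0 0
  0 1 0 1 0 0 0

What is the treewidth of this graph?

A width-2 tree decomposition is:
Bags: B1 = {2, 4, 6}  B2 = {1, 4, 6}  B3 = {2, 4, 7}  B4 = {2, 3, 4}  B5 = {2, 4, 5}
Tree: B1–B2, B1–B3, B3–B4, B1–B5
The largest bag has 3 vertices, giving width 2; this decomposition certifies tw(G) ≤ 2. Conversely, {1, 4, 6} is a clique of size 3, and the vertices of any clique must share a bag in every tree decomposition; so some bag has ≥ 3 vertices and tw(G) ≥ 2. The upper and lower bounds meet at 2, so that is the treewidth.

2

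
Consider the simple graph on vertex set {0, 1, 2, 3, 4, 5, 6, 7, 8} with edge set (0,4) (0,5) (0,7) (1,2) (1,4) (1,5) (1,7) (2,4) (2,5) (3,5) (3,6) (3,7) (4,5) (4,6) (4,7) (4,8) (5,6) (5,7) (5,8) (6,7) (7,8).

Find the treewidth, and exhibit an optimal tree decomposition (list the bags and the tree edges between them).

Each bag holds 4 vertices, so the decomposition has width 3, which upper-bounds the treewidth. Conversely, {3, 5, 6, 7} is a clique of size 4, and the vertices of any clique must share a bag in every tree decomposition; so some bag has ≥ 4 vertices and tw(G) ≥ 3. Hence tw(G) = 3 exactly.

Treewidth 3.
Bags: B1 = {0, 4, 5, 7}  B2 = {4, 5, 6, 7}  B3 = {1, 4, 5, 7}  B4 = {3, 5, 6, 7}  B5 = {4, 5, 7, 8}  B6 = {1, 2, 4, 5}
Tree: B1–B2, B2–B3, B2–B4, B1–B5, B3–B6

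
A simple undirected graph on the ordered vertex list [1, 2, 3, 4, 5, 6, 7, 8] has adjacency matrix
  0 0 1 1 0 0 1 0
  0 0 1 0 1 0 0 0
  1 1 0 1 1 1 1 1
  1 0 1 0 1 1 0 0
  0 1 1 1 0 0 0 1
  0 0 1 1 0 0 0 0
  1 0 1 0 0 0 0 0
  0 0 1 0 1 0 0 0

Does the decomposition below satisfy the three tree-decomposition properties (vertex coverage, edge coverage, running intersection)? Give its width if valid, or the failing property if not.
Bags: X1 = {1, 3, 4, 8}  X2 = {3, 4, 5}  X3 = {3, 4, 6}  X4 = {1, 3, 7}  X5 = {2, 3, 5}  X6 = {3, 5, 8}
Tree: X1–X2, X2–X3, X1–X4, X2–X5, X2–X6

A tree decomposition must satisfy three properties: every vertex lies in some bag; for every edge, both endpoints lie together in some bag; and for every vertex, the bags containing it form a connected subtree. Here bags containing vertex 8 are not connected in the tree, so the decomposition is invalid.

No — bags containing vertex 8 are not connected in the tree.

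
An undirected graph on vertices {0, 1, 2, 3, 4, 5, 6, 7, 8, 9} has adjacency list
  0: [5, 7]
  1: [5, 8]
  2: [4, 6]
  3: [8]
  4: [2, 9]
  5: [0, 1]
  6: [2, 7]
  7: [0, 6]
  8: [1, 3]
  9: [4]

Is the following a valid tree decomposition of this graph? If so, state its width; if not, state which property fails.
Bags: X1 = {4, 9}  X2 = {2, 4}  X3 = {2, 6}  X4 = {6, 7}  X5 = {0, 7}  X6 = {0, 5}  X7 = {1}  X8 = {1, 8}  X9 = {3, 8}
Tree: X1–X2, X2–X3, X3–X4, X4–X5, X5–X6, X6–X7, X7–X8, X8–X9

A tree decomposition must satisfy three properties: every vertex lies in some bag; for every edge, both endpoints lie together in some bag; and for every vertex, the bags containing it form a connected subtree. Here edge (5,1) lies in no bag, so the decomposition is invalid.

No — edge (5,1) lies in no bag.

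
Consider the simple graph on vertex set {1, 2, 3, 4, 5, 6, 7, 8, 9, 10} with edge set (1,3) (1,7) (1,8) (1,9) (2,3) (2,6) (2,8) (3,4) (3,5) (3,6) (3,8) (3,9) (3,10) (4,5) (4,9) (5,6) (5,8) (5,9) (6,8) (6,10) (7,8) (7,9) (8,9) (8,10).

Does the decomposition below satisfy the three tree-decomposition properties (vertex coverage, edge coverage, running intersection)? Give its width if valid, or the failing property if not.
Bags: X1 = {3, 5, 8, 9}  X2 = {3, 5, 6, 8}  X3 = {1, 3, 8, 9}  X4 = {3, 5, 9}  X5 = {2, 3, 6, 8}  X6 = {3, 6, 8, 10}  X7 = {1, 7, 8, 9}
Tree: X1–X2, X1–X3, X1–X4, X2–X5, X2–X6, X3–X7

No — vertex 4 appears in no bag.

A tree decomposition must satisfy three properties: every vertex lies in some bag; for every edge, both endpoints lie together in some bag; and for every vertex, the bags containing it form a connected subtree. Here vertex 4 appears in no bag, so the decomposition is invalid.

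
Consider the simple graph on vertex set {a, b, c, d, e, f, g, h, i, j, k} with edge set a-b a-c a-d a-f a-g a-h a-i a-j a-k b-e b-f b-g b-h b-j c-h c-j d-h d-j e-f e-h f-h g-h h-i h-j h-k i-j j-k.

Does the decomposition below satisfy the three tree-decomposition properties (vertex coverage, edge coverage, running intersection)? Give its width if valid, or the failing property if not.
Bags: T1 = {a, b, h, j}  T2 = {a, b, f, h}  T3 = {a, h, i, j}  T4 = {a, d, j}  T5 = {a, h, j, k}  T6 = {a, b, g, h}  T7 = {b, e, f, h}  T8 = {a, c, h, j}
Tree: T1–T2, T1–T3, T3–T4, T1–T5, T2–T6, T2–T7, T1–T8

A tree decomposition must satisfy three properties: every vertex lies in some bag; for every edge, both endpoints lie together in some bag; and for every vertex, the bags containing it form a connected subtree. Here edge (h,d) lies in no bag, so the decomposition is invalid.

No — edge (h,d) lies in no bag.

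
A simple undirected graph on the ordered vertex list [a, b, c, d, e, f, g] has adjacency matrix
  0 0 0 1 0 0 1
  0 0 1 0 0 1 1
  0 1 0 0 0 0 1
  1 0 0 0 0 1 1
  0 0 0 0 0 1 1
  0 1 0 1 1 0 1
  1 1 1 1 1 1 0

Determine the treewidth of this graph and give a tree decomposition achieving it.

Treewidth 2.
One such decomposition:
Bags: B1 = {d, f, g}  B2 = {b, f, g}  B3 = {a, d, g}  B4 = {b, c, g}  B5 = {e, f, g}
Tree: B1–B2, B1–B3, B2–B4, B1–B5

The largest bag has 3 vertices, giving width 2; this decomposition certifies tw(G) ≤ 2. On the other hand G contains the 3-clique {a, d, g}. A clique must lie in a single bag of any decomposition, so no decomposition can have width below 2. Therefore the treewidth is 2.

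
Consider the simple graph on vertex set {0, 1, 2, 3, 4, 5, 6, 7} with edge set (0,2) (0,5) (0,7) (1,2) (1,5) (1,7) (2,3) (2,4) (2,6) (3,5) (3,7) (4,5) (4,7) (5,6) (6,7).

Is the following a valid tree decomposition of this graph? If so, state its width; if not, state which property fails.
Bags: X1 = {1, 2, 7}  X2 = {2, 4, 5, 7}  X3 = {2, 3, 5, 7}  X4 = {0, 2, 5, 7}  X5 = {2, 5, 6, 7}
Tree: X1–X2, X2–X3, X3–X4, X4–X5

No — edge (5,1) lies in no bag.

A tree decomposition must satisfy three properties: every vertex lies in some bag; for every edge, both endpoints lie together in some bag; and for every vertex, the bags containing it form a connected subtree. Here edge (5,1) lies in no bag, so the decomposition is invalid.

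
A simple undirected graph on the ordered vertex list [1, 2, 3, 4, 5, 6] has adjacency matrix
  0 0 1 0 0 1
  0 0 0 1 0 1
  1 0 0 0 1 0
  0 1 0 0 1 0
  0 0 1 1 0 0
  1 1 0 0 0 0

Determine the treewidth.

2

A width-2 tree decomposition is:
Bags: B1 = {1, 3, 6}  B2 = {3, 5, 6}  B3 = {4, 5, 6}  B4 = {2, 4, 6}
Tree: B1–B2, B2–B3, B3–B4
Each bag holds 3 vertices, so the decomposition has width 2, which upper-bounds the treewidth. For the lower bound, G contains the cycle 6–1–3–5–4–2–6, so G is not a forest; only forests have treewidth ≤ 1, hence tw(G) ≥ 2. Combining the bounds, tw(G) = 2.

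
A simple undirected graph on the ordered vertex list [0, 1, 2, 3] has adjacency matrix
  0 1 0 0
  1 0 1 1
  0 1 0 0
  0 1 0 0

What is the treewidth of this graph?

1

A width-1 tree decomposition is:
Bags: B1 = {1, 3}  B2 = {1, 2}  B3 = {0, 1}
Tree: B1–B2, B1–B3
Each bag holds 2 vertices, so the decomposition has width 1, which upper-bounds the treewidth. Since G has at least one edge (e.g. 1–3), it is not an edgeless graph, so tw(G) ≥ 1. Combining the bounds, tw(G) = 1.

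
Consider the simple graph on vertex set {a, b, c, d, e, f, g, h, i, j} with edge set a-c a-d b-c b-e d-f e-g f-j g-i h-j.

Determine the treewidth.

A width-1 tree decomposition is:
Bags: B1 = {h, j}  B2 = {f, j}  B3 = {d, f}  B4 = {a, d}  B5 = {a, c}  B6 = {b, c}  B7 = {b, e}  B8 = {e, g}  B9 = {g, i}
Tree: B1–B2, B2–B3, B3–B4, B4–B5, B5–B6, B6–B7, B7–B8, B8–B9
Every bag has size at most 2, so the width is 2 − 1 = 1 and tw(G) ≤ 1. G has an edge, so its treewidth is at least 1. Hence tw(G) = 1 exactly.

1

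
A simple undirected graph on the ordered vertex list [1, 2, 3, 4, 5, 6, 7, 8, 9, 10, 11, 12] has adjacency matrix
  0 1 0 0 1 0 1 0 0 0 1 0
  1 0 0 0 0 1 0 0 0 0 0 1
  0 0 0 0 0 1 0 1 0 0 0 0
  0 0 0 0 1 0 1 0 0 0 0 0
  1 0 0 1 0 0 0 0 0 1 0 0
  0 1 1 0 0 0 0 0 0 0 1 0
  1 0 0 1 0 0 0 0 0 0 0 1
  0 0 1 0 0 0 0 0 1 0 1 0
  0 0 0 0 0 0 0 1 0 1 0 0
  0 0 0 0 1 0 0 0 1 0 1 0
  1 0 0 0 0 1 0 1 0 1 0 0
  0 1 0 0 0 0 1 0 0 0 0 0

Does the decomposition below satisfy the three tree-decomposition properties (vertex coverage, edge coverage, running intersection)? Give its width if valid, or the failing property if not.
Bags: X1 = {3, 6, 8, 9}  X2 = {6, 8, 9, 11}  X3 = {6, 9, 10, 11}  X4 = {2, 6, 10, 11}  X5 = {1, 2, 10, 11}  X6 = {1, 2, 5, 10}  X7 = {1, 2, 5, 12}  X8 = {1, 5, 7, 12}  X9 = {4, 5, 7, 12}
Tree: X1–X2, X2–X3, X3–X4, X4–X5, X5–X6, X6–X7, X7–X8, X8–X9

Checking the three conditions: (i) the bags cover all of {1, 2, 3, 4, 5, 6, 7, 8, 9, 10, 11, 12}; (ii) for each edge, some bag contains both endpoints; (iii) the bags containing any fixed vertex form a subtree. All hold, so the decomposition is valid with width 4 − 1 = 3.

Yes; width 3.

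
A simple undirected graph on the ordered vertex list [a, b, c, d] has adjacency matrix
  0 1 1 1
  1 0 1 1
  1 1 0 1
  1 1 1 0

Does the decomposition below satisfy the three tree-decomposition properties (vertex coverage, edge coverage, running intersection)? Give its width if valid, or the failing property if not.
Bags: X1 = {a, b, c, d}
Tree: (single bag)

Yes; width 3.

Checking the three conditions: (i) the bags cover all of {a, b, c, d}; (ii) for each edge, some bag contains both endpoints; (iii) the bags containing any fixed vertex form a subtree. All hold, so the decomposition is valid with width 4 − 1 = 3.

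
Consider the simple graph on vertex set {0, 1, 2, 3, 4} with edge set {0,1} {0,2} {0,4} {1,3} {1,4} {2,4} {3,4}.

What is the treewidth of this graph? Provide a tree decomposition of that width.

Every bag has size at most 3, so the width is 3 − 1 = 2 and tw(G) ≤ 2. For the lower bound, the 3 vertices {0, 1, 4} are pairwise adjacent, and any tree decomposition puts a clique entirely inside one bag — forcing width ≥ 2. Combining the bounds, tw(G) = 2.

Treewidth 2.
One such decomposition:
Bags: B1 = {1, 3, 4}  B2 = {0, 1, 4}  B3 = {0, 2, 4}
Tree: B1–B2, B2–B3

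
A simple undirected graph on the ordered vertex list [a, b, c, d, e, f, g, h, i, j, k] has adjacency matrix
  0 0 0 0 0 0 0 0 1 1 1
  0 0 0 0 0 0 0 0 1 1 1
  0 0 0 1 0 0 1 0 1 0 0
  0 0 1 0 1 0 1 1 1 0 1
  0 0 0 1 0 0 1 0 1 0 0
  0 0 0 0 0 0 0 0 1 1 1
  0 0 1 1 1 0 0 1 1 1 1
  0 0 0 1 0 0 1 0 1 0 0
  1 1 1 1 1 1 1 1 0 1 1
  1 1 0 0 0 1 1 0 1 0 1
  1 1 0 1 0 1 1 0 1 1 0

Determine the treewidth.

A width-3 tree decomposition is:
Bags: B1 = {c, d, g, i}  B2 = {d, e, g, i}  B3 = {d, g, i, k}  B4 = {g, i, j, k}  B5 = {a, i, j, k}  B6 = {b, i, j, k}  B7 = {d, g, h, i}  B8 = {f, i, j, k}
Tree: B1–B2, B2–B3, B3–B4, B4–B5, B4–B6, B3–B7, B6–B8
Every bag has size at most 4, so the width is 4 − 1 = 3 and tw(G) ≤ 3. On the other hand G contains the 4-clique {d, e, g, i}. A clique must lie in a single bag of any decomposition, so no decomposition can have width below 3. Therefore the treewidth is 3.

3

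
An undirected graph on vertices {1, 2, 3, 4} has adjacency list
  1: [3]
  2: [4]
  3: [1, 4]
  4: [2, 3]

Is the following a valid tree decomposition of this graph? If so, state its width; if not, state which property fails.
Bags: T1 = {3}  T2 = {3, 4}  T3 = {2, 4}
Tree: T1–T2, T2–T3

A tree decomposition must satisfy three properties: every vertex lies in some bag; for every edge, both endpoints lie together in some bag; and for every vertex, the bags containing it form a connected subtree. Here vertex 1 appears in no bag, so the decomposition is invalid.

No — vertex 1 appears in no bag.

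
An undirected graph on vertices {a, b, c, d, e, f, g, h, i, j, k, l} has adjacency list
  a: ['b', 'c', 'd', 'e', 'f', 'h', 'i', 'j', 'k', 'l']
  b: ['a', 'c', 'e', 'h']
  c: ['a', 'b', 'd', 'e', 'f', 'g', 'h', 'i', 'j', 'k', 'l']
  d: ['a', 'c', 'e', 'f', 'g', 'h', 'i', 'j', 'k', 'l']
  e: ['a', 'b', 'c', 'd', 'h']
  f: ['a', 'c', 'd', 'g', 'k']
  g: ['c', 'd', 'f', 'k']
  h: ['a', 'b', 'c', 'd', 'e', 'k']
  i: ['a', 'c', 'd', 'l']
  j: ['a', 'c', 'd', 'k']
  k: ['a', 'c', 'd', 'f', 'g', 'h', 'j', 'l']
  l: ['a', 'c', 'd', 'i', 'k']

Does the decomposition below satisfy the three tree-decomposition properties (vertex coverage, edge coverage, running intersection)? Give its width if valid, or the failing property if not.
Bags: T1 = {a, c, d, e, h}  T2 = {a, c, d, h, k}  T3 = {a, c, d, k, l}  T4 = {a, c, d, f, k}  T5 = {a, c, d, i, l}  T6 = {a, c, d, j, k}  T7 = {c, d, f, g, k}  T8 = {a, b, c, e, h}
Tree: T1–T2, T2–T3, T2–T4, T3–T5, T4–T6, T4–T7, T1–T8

Yes; width 4.

Every vertex of G appears in some bag (union = {a, b, c, d, e, f, g, h, i, j, k, l}); every edge is covered by a bag; and for each vertex v the set of bags containing v is connected in the bag tree. The decomposition is therefore valid. The largest bag has 5 vertices, so the width is 4.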